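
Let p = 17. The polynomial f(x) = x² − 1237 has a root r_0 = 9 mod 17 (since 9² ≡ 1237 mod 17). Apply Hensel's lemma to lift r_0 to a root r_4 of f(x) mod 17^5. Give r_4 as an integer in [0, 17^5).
r_4 = 399118 (mod 1419857)

Hensel's recurrence: r_{i+1} = r_i − f(r_i)·(f′(r_i))^{-1} mod 17^{i+2}, with f′(x) = 2x. Iterate:
  r_0 = 9 (mod 17)
  r_1 = 9 (mod 289)
  r_2 = 1165 (mod 4913)
  r_3 = 65034 (mod 83521)
  r_4 = 399118 (mod 1419857)
Final: r_4 = 399118, and one checks f(r_4) ≡ 0 mod 17^5.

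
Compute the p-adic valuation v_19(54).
v_19(54) = 0

v_19(n) is the largest exponent k such that 19^k divides n. Factor out: 54 = 19^0 · 54. (Sign doesn't affect v_p.) So v_19(54) = 0.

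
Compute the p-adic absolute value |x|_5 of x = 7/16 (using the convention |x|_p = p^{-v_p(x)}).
|7/16|_5 = 1

Step 1 — compute v_5(x) by factoring powers of 5 out of the numerator and denominator: v_5(7/16) = 0. Step 2 — apply |x|_p = p^{-v_p(x)} = 5^{0} = 1.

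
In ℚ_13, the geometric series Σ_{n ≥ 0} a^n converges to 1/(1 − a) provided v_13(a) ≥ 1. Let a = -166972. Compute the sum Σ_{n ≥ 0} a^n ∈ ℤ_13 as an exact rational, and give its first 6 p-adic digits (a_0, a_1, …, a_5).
Σ a^n = 1/(1 − a) = 1/166973;  first 6 digits = (1, 0, 0, 2, 7, 12)

v_13(a) = 3 ≥ 1, so the series converges in ℤ_13 to 1/(1 − a) = 1/(1 − (-166972)) = 1/166973. Expand this rational in ℤ_13: compute digits iteratively via d_i = x_i mod 13, x_{i+1} = (x_i − d_i)/13. The first 6 digits are (1, 0, 0, 2, 7, 12).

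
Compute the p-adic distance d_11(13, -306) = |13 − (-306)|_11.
d_11(13, -306) = 1/11

Step 1 — x − y = 13 − (-306) = 319. Step 2 — v_11(319) = 1 (factor: 319 = (11^1 · 29); the sign does not affect v_p). Step 3 — |x − y|_11 = 11^{-1} = 1/11.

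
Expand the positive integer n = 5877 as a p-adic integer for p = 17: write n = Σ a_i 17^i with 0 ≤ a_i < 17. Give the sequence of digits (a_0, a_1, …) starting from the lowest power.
(a_0, a_1, …) = (12, 5, 3, 1)

Repeated division by 17 gives the digits low-to-high: 5877 = 12 + 5·17^1 + 3·17^2 + 1·17^3. Digit sequence: (12, 5, 3, 1).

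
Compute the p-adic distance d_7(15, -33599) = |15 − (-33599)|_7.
d_7(15, -33599) = 1/16807

Step 1 — x − y = 15 − (-33599) = 33614. Step 2 — v_7(33614) = 5 (factor: 33614 = (7^5 · 2); the sign does not affect v_p). Step 3 — |x − y|_7 = 7^{-5} = 1/16807.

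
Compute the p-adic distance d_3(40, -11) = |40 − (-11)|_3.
d_3(40, -11) = 1/3

Step 1 — x − y = 40 − (-11) = 51. Step 2 — v_3(51) = 1 (factor: 51 = (3^1 · 17); the sign does not affect v_p). Step 3 — |x − y|_3 = 3^{-1} = 1/3.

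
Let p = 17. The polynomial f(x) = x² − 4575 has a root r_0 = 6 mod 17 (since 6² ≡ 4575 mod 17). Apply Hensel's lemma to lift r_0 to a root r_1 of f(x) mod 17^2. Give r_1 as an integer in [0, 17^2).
r_1 = 23 (mod 289)

Hensel's recurrence: r_{i+1} = r_i − f(r_i)·(f′(r_i))^{-1} mod 17^{i+2}, with f′(x) = 2x. Iterate:
  r_0 = 6 (mod 17)
  r_1 = 23 (mod 289)
Final: r_1 = 23, and one checks f(r_1) ≡ 0 mod 17^2.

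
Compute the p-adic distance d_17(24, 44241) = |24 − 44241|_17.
d_17(24, 44241) = 1/4913

Step 1 — x − y = 24 − 44241 = -44217. Step 2 — v_17(-44217) = 3 (factor: -44217 = −(17^3 · 9); the sign does not affect v_p). Step 3 — |x − y|_17 = 17^{-3} = 1/4913.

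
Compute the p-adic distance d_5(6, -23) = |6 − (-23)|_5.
d_5(6, -23) = 1

Step 1 — x − y = 6 − (-23) = 29. Step 2 — v_5(29) = 0 (factor: 29 = (5^0 · 29); the sign does not affect v_p). Step 3 — |x − y|_5 = 5^{0} = 1.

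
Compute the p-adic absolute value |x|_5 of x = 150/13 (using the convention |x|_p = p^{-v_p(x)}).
|150/13|_5 = 1/25

Step 1 — compute v_5(x) by factoring powers of 5 out of the numerator and denominator: v_5(150/13) = 2. Step 2 — apply |x|_p = p^{-v_p(x)} = 5^{-2} = 1/25.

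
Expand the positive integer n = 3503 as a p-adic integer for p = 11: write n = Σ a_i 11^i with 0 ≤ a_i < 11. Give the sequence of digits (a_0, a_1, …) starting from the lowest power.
(a_0, a_1, …) = (5, 10, 6, 2)

Repeated division by 11 gives the digits low-to-high: 3503 = 5 + 10·11^1 + 6·11^2 + 2·11^3. Digit sequence: (5, 10, 6, 2).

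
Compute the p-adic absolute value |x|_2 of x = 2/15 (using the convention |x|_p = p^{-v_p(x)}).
|2/15|_2 = 1/2

Step 1 — compute v_2(x) by factoring powers of 2 out of the numerator and denominator: v_2(2/15) = 1. Step 2 — apply |x|_p = p^{-v_p(x)} = 2^{-1} = 1/2.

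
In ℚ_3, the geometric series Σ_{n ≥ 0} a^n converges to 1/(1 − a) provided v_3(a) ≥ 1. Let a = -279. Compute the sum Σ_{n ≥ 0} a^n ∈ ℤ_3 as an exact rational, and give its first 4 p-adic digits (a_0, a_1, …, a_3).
Σ a^n = 1/(1 − a) = 1/280;  first 4 digits = (1, 0, 2, 1)

v_3(a) = 2 ≥ 1, so the series converges in ℤ_3 to 1/(1 − a) = 1/(1 − (-279)) = 1/280. Expand this rational in ℤ_3: compute digits iteratively via d_i = x_i mod 3, x_{i+1} = (x_i − d_i)/3. The first 4 digits are (1, 0, 2, 1).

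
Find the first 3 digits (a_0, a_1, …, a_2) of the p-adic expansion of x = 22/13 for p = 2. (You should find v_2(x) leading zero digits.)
(a_0, …, a_2) = (0, 1, 1)

v_2(22/13) = 1, so a_0 = ... = a_0 = 0. Factor out: x = 2^1 · u with u = 11/13 a unit in ℤ_2. Expand u iteratively via a_{v+i} = u_i mod 2, u_{i+1} = (u_i − a_{v+i})/2:
  u_0 = 11/13;  a_1 = 1;  u_1 = (u_0 − 1)/2 = -1/13
  u_1 = -1/13;  a_2 = 1;  u_2 = (u_1 − 1)/2 = -7/13
Digits: (0, 1, 1).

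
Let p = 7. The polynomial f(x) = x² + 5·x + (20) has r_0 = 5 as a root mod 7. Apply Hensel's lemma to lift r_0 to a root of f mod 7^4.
r_3 = 1503 (mod 2401)

Hensel: r_{i+1} = r_i − f(r_i)·(f′(r_i))^{-1} mod 7^{i+2}, f′(x) = 2x + 5. Iterate:
  r_0 = 5 (mod 7)
  r_1 = 33 (mod 49)
  r_2 = 131 (mod 343)
  r_3 = 1503 (mod 2401)
Final: r = 1503 satisfies f(r) ≡ 0 mod 7^4.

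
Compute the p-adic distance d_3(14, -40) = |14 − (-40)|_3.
d_3(14, -40) = 1/27

Step 1 — x − y = 14 − (-40) = 54. Step 2 — v_3(54) = 3 (factor: 54 = (3^3 · 2); the sign does not affect v_p). Step 3 — |x − y|_3 = 3^{-3} = 1/27.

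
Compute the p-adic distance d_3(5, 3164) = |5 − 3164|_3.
d_3(5, 3164) = 1/243

Step 1 — x − y = 5 − 3164 = -3159. Step 2 — v_3(-3159) = 5 (factor: -3159 = −(3^5 · 13); the sign does not affect v_p). Step 3 — |x − y|_3 = 3^{-5} = 1/243.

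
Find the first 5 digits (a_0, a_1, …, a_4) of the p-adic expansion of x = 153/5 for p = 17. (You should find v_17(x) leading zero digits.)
(a_0, …, a_4) = (0, 12, 13, 6, 3)

v_17(153/5) = 1, so a_0 = ... = a_0 = 0. Factor out: x = 17^1 · u with u = 9/5 a unit in ℤ_17. Expand u iteratively via a_{v+i} = u_i mod 17, u_{i+1} = (u_i − a_{v+i})/17:
  u_0 = 9/5;  a_1 = 12;  u_1 = (u_0 − 12)/17 = -3/5
  u_1 = -3/5;  a_2 = 13;  u_2 = (u_1 − 13)/17 = -4/5
  u_2 = -4/5;  a_3 = 6;  u_3 = (u_2 − 6)/17 = -2/5
  u_3 = -2/5;  a_4 = 3;  u_4 = (u_3 − 3)/17 = -1/5
Digits: (0, 12, 13, 6, 3).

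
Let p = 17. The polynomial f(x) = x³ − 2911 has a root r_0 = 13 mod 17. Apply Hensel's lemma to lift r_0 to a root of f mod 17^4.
r_3 = 66823 (mod 83521)

Hensel: r_{i+1} = r_i − f(r_i)/f′(r_i) mod 17^{i+2}, where f′(x) = 3x². Iterate:
  r_0 = 13 (mod 17)
  r_1 = 64 (mod 289)
  r_2 = 2954 (mod 4913)
  r_3 = 66823 (mod 83521)
Final: r = 66823 with f(r) ≡ 0 mod 17^4.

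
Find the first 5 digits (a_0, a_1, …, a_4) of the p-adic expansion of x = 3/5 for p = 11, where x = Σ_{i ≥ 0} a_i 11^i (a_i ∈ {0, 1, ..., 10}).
(a_0, …, a_4) = (5, 4, 4, 4, 4)

v_11(3/5) = 0 (numerator and denominator both coprime to 11), so x ∈ ℤ_11^×. Compute digits iteratively via a_i = x_i mod 11, x_{i+1} = (x_i − a_i)/11, with x_0 = x:
  x_0 = 3/5;  a_0 = 5;  x_1 = (x_0 − 5)/11 = -2/5
  x_1 = -2/5;  a_1 = 4;  x_2 = (x_1 − 4)/11 = -2/5
  x_2 = -2/5;  a_2 = 4;  x_3 = (x_2 − 4)/11 = -2/5
  x_3 = -2/5;  a_3 = 4;  x_4 = (x_3 − 4)/11 = -2/5
  x_4 = -2/5;  a_4 = 4;  x_5 = (x_4 − 4)/11 = -2/5
Digits: (5, 4, 4, 4, 4).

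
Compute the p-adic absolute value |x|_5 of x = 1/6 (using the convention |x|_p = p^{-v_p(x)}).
|1/6|_5 = 1

Step 1 — compute v_5(x) by factoring powers of 5 out of the numerator and denominator: v_5(1/6) = 0. Step 2 — apply |x|_p = p^{-v_p(x)} = 5^{0} = 1.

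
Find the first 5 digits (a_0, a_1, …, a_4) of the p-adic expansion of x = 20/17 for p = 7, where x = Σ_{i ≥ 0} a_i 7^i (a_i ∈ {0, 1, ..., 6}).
(a_0, …, a_4) = (2, 4, 6, 4, 3)

v_7(20/17) = 0 (numerator and denominator both coprime to 7), so x ∈ ℤ_7^×. Compute digits iteratively via a_i = x_i mod 7, x_{i+1} = (x_i − a_i)/7, with x_0 = x:
  x_0 = 20/17;  a_0 = 2;  x_1 = (x_0 − 2)/7 = -2/17
  x_1 = -2/17;  a_1 = 4;  x_2 = (x_1 − 4)/7 = -10/17
  x_2 = -10/17;  a_2 = 6;  x_3 = (x_2 − 6)/7 = -16/17
  x_3 = -16/17;  a_3 = 4;  x_4 = (x_3 − 4)/7 = -12/17
  x_4 = -12/17;  a_4 = 3;  x_5 = (x_4 − 3)/7 = -9/17
Digits: (2, 4, 6, 4, 3).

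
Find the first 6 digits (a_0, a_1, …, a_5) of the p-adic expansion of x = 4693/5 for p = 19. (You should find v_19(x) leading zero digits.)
(a_0, …, a_5) = (0, 0, 14, 7, 11, 7)

v_19(4693/5) = 2, so a_0 = ... = a_1 = 0. Factor out: x = 19^2 · u with u = 13/5 a unit in ℤ_19. Expand u iteratively via a_{v+i} = u_i mod 19, u_{i+1} = (u_i − a_{v+i})/19:
  u_0 = 13/5;  a_2 = 14;  u_1 = (u_0 − 14)/19 = -3/5
  u_1 = -3/5;  a_3 = 7;  u_2 = (u_1 − 7)/19 = -2/5
  u_2 = -2/5;  a_4 = 11;  u_3 = (u_2 − 11)/19 = -3/5
  u_3 = -3/5;  a_5 = 7;  u_4 = (u_3 − 7)/19 = -2/5
Digits: (0, 0, 14, 7, 11, 7).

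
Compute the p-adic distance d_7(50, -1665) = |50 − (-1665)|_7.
d_7(50, -1665) = 1/343

Step 1 — x − y = 50 − (-1665) = 1715. Step 2 — v_7(1715) = 3 (factor: 1715 = (7^3 · 5); the sign does not affect v_p). Step 3 — |x − y|_7 = 7^{-3} = 1/343.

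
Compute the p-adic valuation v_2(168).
v_2(168) = 3

v_2(n) is the largest exponent k such that 2^k divides n. Factor out: 168 = 2^3 · 21. (Sign doesn't affect v_p.) So v_2(168) = 3.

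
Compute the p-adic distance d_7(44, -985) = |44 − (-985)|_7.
d_7(44, -985) = 1/343

Step 1 — x − y = 44 − (-985) = 1029. Step 2 — v_7(1029) = 3 (factor: 1029 = (7^3 · 3); the sign does not affect v_p). Step 3 — |x − y|_7 = 7^{-3} = 1/343.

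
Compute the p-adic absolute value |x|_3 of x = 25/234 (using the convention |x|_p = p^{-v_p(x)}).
|25/234|_3 = 9

Step 1 — compute v_3(x) by factoring powers of 3 out of the numerator and denominator: v_3(25/234) = -2. Step 2 — apply |x|_p = p^{-v_p(x)} = 3^{2} = 9.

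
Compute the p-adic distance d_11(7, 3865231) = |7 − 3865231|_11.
d_11(7, 3865231) = 1/161051

Step 1 — x − y = 7 − 3865231 = -3865224. Step 2 — v_11(-3865224) = 5 (factor: -3865224 = −(11^5 · 24); the sign does not affect v_p). Step 3 — |x − y|_11 = 11^{-5} = 1/161051.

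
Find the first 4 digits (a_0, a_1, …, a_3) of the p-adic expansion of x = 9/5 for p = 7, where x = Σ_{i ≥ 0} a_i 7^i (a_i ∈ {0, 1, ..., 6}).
(a_0, …, a_3) = (6, 5, 2, 1)

v_7(9/5) = 0 (numerator and denominator both coprime to 7), so x ∈ ℤ_7^×. Compute digits iteratively via a_i = x_i mod 7, x_{i+1} = (x_i − a_i)/7, with x_0 = x:
  x_0 = 9/5;  a_0 = 6;  x_1 = (x_0 − 6)/7 = -3/5
  x_1 = -3/5;  a_1 = 5;  x_2 = (x_1 − 5)/7 = -4/5
  x_2 = -4/5;  a_2 = 2;  x_3 = (x_2 − 2)/7 = -2/5
  x_3 = -2/5;  a_3 = 1;  x_4 = (x_3 − 1)/7 = -1/5
Digits: (6, 5, 2, 1).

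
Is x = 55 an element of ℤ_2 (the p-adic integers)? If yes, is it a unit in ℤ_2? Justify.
x ∈ ℤ_2^× (unit); v_2(x) = 0

ℤ_2 = {x ∈ ℚ_2 : v_2(x) ≥ 0} and ℤ_2^× = {x ∈ ℤ_2 : v_2(x) = 0}. Here v_2(55) = v_2(num) − v_2(den) = 0; compare against these criteria.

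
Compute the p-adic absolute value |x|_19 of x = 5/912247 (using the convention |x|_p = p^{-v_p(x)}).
|5/912247|_19 = 130321

Step 1 — compute v_19(x) by factoring powers of 19 out of the numerator and denominator: v_19(5/912247) = -4. Step 2 — apply |x|_p = p^{-v_p(x)} = 19^{4} = 130321.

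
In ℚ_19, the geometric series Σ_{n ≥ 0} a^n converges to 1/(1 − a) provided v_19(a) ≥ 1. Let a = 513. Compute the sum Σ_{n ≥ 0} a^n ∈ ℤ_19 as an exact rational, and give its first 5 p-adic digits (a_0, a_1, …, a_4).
Σ a^n = 1/(1 − a) = -1/512;  first 5 digits = (1, 8, 8, 18, 3)

v_19(a) = 1 ≥ 1, so the series converges in ℤ_19 to 1/(1 − a) = 1/(1 − 513) = -1/512. Expand this rational in ℤ_19: compute digits iteratively via d_i = x_i mod 19, x_{i+1} = (x_i − d_i)/19. The first 5 digits are (1, 8, 8, 18, 3).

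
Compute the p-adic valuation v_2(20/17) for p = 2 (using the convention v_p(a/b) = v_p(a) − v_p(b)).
v_2(20/17) = 2

Factor powers of 2 from the numerator and denominator of the reduced fraction: 20 = 2^2 · 5 and 17 = 2^0 · 17. Apply v_p(a/b) = v_p(a) − v_p(b): v_2(20/17) = 2 − 0 = 2.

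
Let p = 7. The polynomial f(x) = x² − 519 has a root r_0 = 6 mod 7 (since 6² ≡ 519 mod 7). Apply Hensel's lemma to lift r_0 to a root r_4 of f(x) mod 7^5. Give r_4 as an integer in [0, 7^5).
r_4 = 9099 (mod 16807)

Hensel's recurrence: r_{i+1} = r_i − f(r_i)·(f′(r_i))^{-1} mod 7^{i+2}, with f′(x) = 2x. Iterate:
  r_0 = 6 (mod 7)
  r_1 = 34 (mod 49)
  r_2 = 181 (mod 343)
  r_3 = 1896 (mod 2401)
  r_4 = 9099 (mod 16807)
Final: r_4 = 9099, and one checks f(r_4) ≡ 0 mod 7^5.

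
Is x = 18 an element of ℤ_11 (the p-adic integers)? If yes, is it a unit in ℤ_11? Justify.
x ∈ ℤ_11^× (unit); v_11(x) = 0

ℤ_11 = {x ∈ ℚ_11 : v_11(x) ≥ 0} and ℤ_11^× = {x ∈ ℤ_11 : v_11(x) = 0}. Here v_11(18) = v_11(num) − v_11(den) = 0; compare against these criteria.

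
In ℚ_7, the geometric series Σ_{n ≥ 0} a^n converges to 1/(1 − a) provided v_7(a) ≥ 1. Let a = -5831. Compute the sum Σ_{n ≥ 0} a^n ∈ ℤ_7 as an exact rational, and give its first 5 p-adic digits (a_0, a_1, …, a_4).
Σ a^n = 1/(1 − a) = 1/5832;  first 5 digits = (1, 0, 0, 4, 4)

v_7(a) = 3 ≥ 1, so the series converges in ℤ_7 to 1/(1 − a) = 1/(1 − (-5831)) = 1/5832. Expand this rational in ℤ_7: compute digits iteratively via d_i = x_i mod 7, x_{i+1} = (x_i − d_i)/7. The first 5 digits are (1, 0, 0, 4, 4).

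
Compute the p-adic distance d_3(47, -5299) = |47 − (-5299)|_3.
d_3(47, -5299) = 1/243

Step 1 — x − y = 47 − (-5299) = 5346. Step 2 — v_3(5346) = 5 (factor: 5346 = (3^5 · 22); the sign does not affect v_p). Step 3 — |x − y|_3 = 3^{-5} = 1/243.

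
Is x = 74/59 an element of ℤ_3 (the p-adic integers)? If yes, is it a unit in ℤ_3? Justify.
x ∈ ℤ_3^× (unit); v_3(x) = 0

ℤ_3 = {x ∈ ℚ_3 : v_3(x) ≥ 0} and ℤ_3^× = {x ∈ ℤ_3 : v_3(x) = 0}. Here v_3(74/59) = v_3(num) − v_3(den) = 0; compare against these criteria.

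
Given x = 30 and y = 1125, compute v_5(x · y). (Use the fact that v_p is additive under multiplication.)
v_5(33750) = 4

v_p(x) = 1 (factor: 30 = 5^1 · 6); v_p(y) = 3 (factor: 1125 = 5^3 · 9). Additivity: v_p(xy) = v_p(x) + v_p(y) = 1 + 3 = 4. (Direct check: xy = 33750 = 5^4 · (54).)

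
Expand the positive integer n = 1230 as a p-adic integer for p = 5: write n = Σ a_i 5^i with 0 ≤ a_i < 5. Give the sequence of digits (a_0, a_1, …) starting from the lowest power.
(a_0, a_1, …) = (0, 1, 4, 4, 1)

Repeated division by 5 gives the digits low-to-high: 1230 = 1·5^1 + 4·5^2 + 4·5^3 + 1·5^4. Digit sequence: (0, 1, 4, 4, 1).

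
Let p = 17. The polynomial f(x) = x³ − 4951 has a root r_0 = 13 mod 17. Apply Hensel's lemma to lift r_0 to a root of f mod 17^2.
r_1 = 251 (mod 289)

Hensel: r_{i+1} = r_i − f(r_i)/f′(r_i) mod 17^{i+2}, where f′(x) = 3x². Iterate:
  r_0 = 13 (mod 17)
  r_1 = 251 (mod 289)
Final: r = 251 with f(r) ≡ 0 mod 17^2.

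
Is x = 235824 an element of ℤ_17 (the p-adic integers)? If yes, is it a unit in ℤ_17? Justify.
x ∈ ℤ_17 but not a unit; v_17(x) = 3 > 0

ℤ_17 = {x ∈ ℚ_17 : v_17(x) ≥ 0} and ℤ_17^× = {x ∈ ℤ_17 : v_17(x) = 0}. Here v_17(235824) = v_17(num) − v_17(den) = 3; compare against these criteria.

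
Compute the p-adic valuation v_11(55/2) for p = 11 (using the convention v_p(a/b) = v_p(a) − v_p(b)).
v_11(55/2) = 1

Factor powers of 11 from the numerator and denominator of the reduced fraction: 55 = 11^1 · 5 and 2 = 11^0 · 2. Apply v_p(a/b) = v_p(a) − v_p(b): v_11(55/2) = 1 − 0 = 1.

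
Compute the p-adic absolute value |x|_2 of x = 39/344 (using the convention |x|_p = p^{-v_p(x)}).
|39/344|_2 = 8

Step 1 — compute v_2(x) by factoring powers of 2 out of the numerator and denominator: v_2(39/344) = -3. Step 2 — apply |x|_p = p^{-v_p(x)} = 2^{3} = 8.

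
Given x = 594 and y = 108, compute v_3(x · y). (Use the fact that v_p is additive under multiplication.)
v_3(64152) = 6

v_p(x) = 3 (factor: 594 = 3^3 · 22); v_p(y) = 3 (factor: 108 = 3^3 · 4). Additivity: v_p(xy) = v_p(x) + v_p(y) = 3 + 3 = 6. (Direct check: xy = 64152 = 3^6 · (88).)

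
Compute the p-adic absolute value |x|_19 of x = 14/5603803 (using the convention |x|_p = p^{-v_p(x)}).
|14/5603803|_19 = 130321

Step 1 — compute v_19(x) by factoring powers of 19 out of the numerator and denominator: v_19(14/5603803) = -4. Step 2 — apply |x|_p = p^{-v_p(x)} = 19^{4} = 130321.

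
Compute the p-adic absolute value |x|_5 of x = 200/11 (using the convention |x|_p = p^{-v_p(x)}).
|200/11|_5 = 1/25

Step 1 — compute v_5(x) by factoring powers of 5 out of the numerator and denominator: v_5(200/11) = 2. Step 2 — apply |x|_p = p^{-v_p(x)} = 5^{-2} = 1/25.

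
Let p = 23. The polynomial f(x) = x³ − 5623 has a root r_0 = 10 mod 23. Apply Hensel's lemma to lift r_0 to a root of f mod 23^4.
r_3 = 46424 (mod 279841)

Hensel: r_{i+1} = r_i − f(r_i)/f′(r_i) mod 23^{i+2}, where f′(x) = 3x². Iterate:
  r_0 = 10 (mod 23)
  r_1 = 401 (mod 529)
  r_2 = 9923 (mod 12167)
  r_3 = 46424 (mod 279841)
Final: r = 46424 with f(r) ≡ 0 mod 23^4.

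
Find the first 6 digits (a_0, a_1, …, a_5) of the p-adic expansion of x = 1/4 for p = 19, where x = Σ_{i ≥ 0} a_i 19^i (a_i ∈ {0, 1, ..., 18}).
(a_0, …, a_5) = (5, 14, 4, 14, 4, 14)

v_19(1/4) = 0 (numerator and denominator both coprime to 19), so x ∈ ℤ_19^×. Compute digits iteratively via a_i = x_i mod 19, x_{i+1} = (x_i − a_i)/19, with x_0 = x:
  x_0 = 1/4;  a_0 = 5;  x_1 = (x_0 − 5)/19 = -1/4
  x_1 = -1/4;  a_1 = 14;  x_2 = (x_1 − 14)/19 = -3/4
  x_2 = -3/4;  a_2 = 4;  x_3 = (x_2 − 4)/19 = -1/4
  x_3 = -1/4;  a_3 = 14;  x_4 = (x_3 − 14)/19 = -3/4
  x_4 = -3/4;  a_4 = 4;  x_5 = (x_4 − 4)/19 = -1/4
  x_5 = -1/4;  a_5 = 14;  x_6 = (x_5 − 14)/19 = -3/4
Digits: (5, 14, 4, 14, 4, 14).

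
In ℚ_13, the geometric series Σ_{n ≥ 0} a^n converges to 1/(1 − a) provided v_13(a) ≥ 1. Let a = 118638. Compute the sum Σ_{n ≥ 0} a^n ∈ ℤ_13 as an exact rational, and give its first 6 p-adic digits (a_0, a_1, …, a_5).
Σ a^n = 1/(1 − a) = -1/118637;  first 6 digits = (1, 0, 0, 2, 4, 0)

v_13(a) = 3 ≥ 1, so the series converges in ℤ_13 to 1/(1 − a) = 1/(1 − 118638) = -1/118637. Expand this rational in ℤ_13: compute digits iteratively via d_i = x_i mod 13, x_{i+1} = (x_i − d_i)/13. The first 6 digits are (1, 0, 0, 2, 4, 0).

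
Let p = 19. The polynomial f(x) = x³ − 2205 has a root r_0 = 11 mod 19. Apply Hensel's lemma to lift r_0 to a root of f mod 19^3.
r_2 = 1170 (mod 6859)

Hensel: r_{i+1} = r_i − f(r_i)/f′(r_i) mod 19^{i+2}, where f′(x) = 3x². Iterate:
  r_0 = 11 (mod 19)
  r_1 = 87 (mod 361)
  r_2 = 1170 (mod 6859)
Final: r = 1170 with f(r) ≡ 0 mod 19^3.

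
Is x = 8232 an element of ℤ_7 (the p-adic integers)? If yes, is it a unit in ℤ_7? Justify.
x ∈ ℤ_7 but not a unit; v_7(x) = 3 > 0

ℤ_7 = {x ∈ ℚ_7 : v_7(x) ≥ 0} and ℤ_7^× = {x ∈ ℤ_7 : v_7(x) = 0}. Here v_7(8232) = v_7(num) − v_7(den) = 3; compare against these criteria.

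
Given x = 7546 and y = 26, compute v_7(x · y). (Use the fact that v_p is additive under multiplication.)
v_7(196196) = 3

v_p(x) = 3 (factor: 7546 = 7^3 · 22); v_p(y) = 0 (factor: 26 = 7^0 · 26). Additivity: v_p(xy) = v_p(x) + v_p(y) = 3 + 0 = 3. (Direct check: xy = 196196 = 7^3 · (572).)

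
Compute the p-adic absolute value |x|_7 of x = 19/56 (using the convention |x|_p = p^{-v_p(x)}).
|19/56|_7 = 7

Step 1 — compute v_7(x) by factoring powers of 7 out of the numerator and denominator: v_7(19/56) = -1. Step 2 — apply |x|_p = p^{-v_p(x)} = 7^{1} = 7.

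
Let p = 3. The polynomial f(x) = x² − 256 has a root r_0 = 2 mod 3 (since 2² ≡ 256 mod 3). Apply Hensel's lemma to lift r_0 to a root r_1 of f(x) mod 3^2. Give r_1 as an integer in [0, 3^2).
r_1 = 2 (mod 9)

Hensel's recurrence: r_{i+1} = r_i − f(r_i)·(f′(r_i))^{-1} mod 3^{i+2}, with f′(x) = 2x. Iterate:
  r_0 = 2 (mod 3)
  r_1 = 2 (mod 9)
Final: r_1 = 2, and one checks f(r_1) ≡ 0 mod 3^2.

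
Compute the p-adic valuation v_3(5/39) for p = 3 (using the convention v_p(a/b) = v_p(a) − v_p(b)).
v_3(5/39) = -1

Factor powers of 3 from the numerator and denominator of the reduced fraction: 5 = 3^0 · 5 and 39 = 3^1 · 13. Apply v_p(a/b) = v_p(a) − v_p(b): v_3(5/39) = 0 − 1 = -1.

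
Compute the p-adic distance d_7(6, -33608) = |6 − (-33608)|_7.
d_7(6, -33608) = 1/16807

Step 1 — x − y = 6 − (-33608) = 33614. Step 2 — v_7(33614) = 5 (factor: 33614 = (7^5 · 2); the sign does not affect v_p). Step 3 — |x − y|_7 = 7^{-5} = 1/16807.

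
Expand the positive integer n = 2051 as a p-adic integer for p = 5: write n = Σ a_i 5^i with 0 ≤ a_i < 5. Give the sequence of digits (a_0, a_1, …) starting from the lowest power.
(a_0, a_1, …) = (1, 0, 2, 1, 3)

Repeated division by 5 gives the digits low-to-high: 2051 = 1 + 2·5^2 + 1·5^3 + 3·5^4. Digit sequence: (1, 0, 2, 1, 3).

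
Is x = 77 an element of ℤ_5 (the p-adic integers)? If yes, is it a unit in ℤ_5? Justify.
x ∈ ℤ_5^× (unit); v_5(x) = 0

ℤ_5 = {x ∈ ℚ_5 : v_5(x) ≥ 0} and ℤ_5^× = {x ∈ ℤ_5 : v_5(x) = 0}. Here v_5(77) = v_5(num) − v_5(den) = 0; compare against these criteria.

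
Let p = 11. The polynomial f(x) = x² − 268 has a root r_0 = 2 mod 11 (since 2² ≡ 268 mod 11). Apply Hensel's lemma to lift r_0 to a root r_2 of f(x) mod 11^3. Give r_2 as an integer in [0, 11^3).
r_2 = 310 (mod 1331)

Hensel's recurrence: r_{i+1} = r_i − f(r_i)·(f′(r_i))^{-1} mod 11^{i+2}, with f′(x) = 2x. Iterate:
  r_0 = 2 (mod 11)
  r_1 = 68 (mod 121)
  r_2 = 310 (mod 1331)
Final: r_2 = 310, and one checks f(r_2) ≡ 0 mod 11^3.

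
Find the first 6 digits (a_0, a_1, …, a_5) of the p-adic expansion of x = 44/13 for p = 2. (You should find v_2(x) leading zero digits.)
(a_0, …, a_5) = (0, 0, 1, 1, 1, 0)

v_2(44/13) = 2, so a_0 = ... = a_1 = 0. Factor out: x = 2^2 · u with u = 11/13 a unit in ℤ_2. Expand u iteratively via a_{v+i} = u_i mod 2, u_{i+1} = (u_i − a_{v+i})/2:
  u_0 = 11/13;  a_2 = 1;  u_1 = (u_0 − 1)/2 = -1/13
  u_1 = -1/13;  a_3 = 1;  u_2 = (u_1 − 1)/2 = -7/13
  u_2 = -7/13;  a_4 = 1;  u_3 = (u_2 − 1)/2 = -10/13
  u_3 = -10/13;  a_5 = 0;  u_4 = (u_3 − 0)/2 = -5/13
Digits: (0, 0, 1, 1, 1, 0).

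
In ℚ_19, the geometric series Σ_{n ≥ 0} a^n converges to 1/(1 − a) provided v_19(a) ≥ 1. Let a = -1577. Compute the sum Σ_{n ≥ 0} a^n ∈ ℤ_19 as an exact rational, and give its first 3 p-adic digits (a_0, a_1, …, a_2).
Σ a^n = 1/(1 − a) = 1/1578;  first 3 digits = (1, 12, 6)

v_19(a) = 1 ≥ 1, so the series converges in ℤ_19 to 1/(1 − a) = 1/(1 − (-1577)) = 1/1578. Expand this rational in ℤ_19: compute digits iteratively via d_i = x_i mod 19, x_{i+1} = (x_i − d_i)/19. The first 3 digits are (1, 12, 6).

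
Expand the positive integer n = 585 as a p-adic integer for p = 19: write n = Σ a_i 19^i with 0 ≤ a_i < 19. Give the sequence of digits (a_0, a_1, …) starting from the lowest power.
(a_0, a_1, …) = (15, 11, 1)

Repeated division by 19 gives the digits low-to-high: 585 = 15 + 11·19^1 + 1·19^2. Digit sequence: (15, 11, 1).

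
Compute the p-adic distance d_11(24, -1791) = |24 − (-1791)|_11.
d_11(24, -1791) = 1/121

Step 1 — x − y = 24 − (-1791) = 1815. Step 2 — v_11(1815) = 2 (factor: 1815 = (11^2 · 15); the sign does not affect v_p). Step 3 — |x − y|_11 = 11^{-2} = 1/121.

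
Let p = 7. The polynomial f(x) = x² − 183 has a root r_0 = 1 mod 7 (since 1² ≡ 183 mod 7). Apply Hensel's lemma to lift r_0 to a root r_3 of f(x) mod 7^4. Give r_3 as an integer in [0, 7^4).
r_3 = 582 (mod 2401)

Hensel's recurrence: r_{i+1} = r_i − f(r_i)·(f′(r_i))^{-1} mod 7^{i+2}, with f′(x) = 2x. Iterate:
  r_0 = 1 (mod 7)
  r_1 = 43 (mod 49)
  r_2 = 239 (mod 343)
  r_3 = 582 (mod 2401)
Final: r_3 = 582, and one checks f(r_3) ≡ 0 mod 7^4.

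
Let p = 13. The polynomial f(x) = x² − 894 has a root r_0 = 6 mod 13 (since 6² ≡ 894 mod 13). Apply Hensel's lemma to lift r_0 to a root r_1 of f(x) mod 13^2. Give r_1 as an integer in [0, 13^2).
r_1 = 162 (mod 169)

Hensel's recurrence: r_{i+1} = r_i − f(r_i)·(f′(r_i))^{-1} mod 13^{i+2}, with f′(x) = 2x. Iterate:
  r_0 = 6 (mod 13)
  r_1 = 162 (mod 169)
Final: r_1 = 162, and one checks f(r_1) ≡ 0 mod 13^2.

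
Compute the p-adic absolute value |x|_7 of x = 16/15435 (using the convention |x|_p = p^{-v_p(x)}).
|16/15435|_7 = 343

Step 1 — compute v_7(x) by factoring powers of 7 out of the numerator and denominator: v_7(16/15435) = -3. Step 2 — apply |x|_p = p^{-v_p(x)} = 7^{3} = 343.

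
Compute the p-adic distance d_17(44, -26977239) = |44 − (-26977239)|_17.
d_17(44, -26977239) = 1/1419857

Step 1 — x − y = 44 − (-26977239) = 26977283. Step 2 — v_17(26977283) = 5 (factor: 26977283 = (17^5 · 19); the sign does not affect v_p). Step 3 — |x − y|_17 = 17^{-5} = 1/1419857.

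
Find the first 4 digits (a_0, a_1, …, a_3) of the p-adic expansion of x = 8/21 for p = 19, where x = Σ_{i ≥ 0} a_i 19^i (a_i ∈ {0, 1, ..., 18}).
(a_0, …, a_3) = (4, 17, 0, 9)

v_19(8/21) = 0 (numerator and denominator both coprime to 19), so x ∈ ℤ_19^×. Compute digits iteratively via a_i = x_i mod 19, x_{i+1} = (x_i − a_i)/19, with x_0 = x:
  x_0 = 8/21;  a_0 = 4;  x_1 = (x_0 − 4)/19 = -4/21
  x_1 = -4/21;  a_1 = 17;  x_2 = (x_1 − 17)/19 = -19/21
  x_2 = -19/21;  a_2 = 0;  x_3 = (x_2 − 0)/19 = -1/21
  x_3 = -1/21;  a_3 = 9;  x_4 = (x_3 − 9)/19 = -10/21
Digits: (4, 17, 0, 9).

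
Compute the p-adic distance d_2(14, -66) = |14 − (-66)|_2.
d_2(14, -66) = 1/16

Step 1 — x − y = 14 − (-66) = 80. Step 2 — v_2(80) = 4 (factor: 80 = (2^4 · 5); the sign does not affect v_p). Step 3 — |x − y|_2 = 2^{-4} = 1/16.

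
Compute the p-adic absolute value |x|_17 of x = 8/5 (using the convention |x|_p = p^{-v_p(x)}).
|8/5|_17 = 1

Step 1 — compute v_17(x) by factoring powers of 17 out of the numerator and denominator: v_17(8/5) = 0. Step 2 — apply |x|_p = p^{-v_p(x)} = 17^{0} = 1.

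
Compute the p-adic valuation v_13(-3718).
v_13(-3718) = 2

v_13(n) is the largest exponent k such that 13^k divides n. Factor out: -3718 = -13^2 · 22. (Sign doesn't affect v_p.) So v_13(-3718) = 2.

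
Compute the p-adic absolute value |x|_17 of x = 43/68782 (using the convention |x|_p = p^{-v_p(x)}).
|43/68782|_17 = 4913

Step 1 — compute v_17(x) by factoring powers of 17 out of the numerator and denominator: v_17(43/68782) = -3. Step 2 — apply |x|_p = p^{-v_p(x)} = 17^{3} = 4913.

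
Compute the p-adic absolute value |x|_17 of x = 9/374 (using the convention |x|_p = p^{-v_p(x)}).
|9/374|_17 = 17

Step 1 — compute v_17(x) by factoring powers of 17 out of the numerator and denominator: v_17(9/374) = -1. Step 2 — apply |x|_p = p^{-v_p(x)} = 17^{1} = 17.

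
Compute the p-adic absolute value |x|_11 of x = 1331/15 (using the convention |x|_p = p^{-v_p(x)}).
|1331/15|_11 = 1/1331

Step 1 — compute v_11(x) by factoring powers of 11 out of the numerator and denominator: v_11(1331/15) = 3. Step 2 — apply |x|_p = p^{-v_p(x)} = 11^{-3} = 1/1331.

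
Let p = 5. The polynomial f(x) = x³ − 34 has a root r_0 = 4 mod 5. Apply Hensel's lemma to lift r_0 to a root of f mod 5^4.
r_3 = 494 (mod 625)

Hensel: r_{i+1} = r_i − f(r_i)/f′(r_i) mod 5^{i+2}, where f′(x) = 3x². Iterate:
  r_0 = 4 (mod 5)
  r_1 = 19 (mod 25)
  r_2 = 119 (mod 125)
  r_3 = 494 (mod 625)
Final: r = 494 with f(r) ≡ 0 mod 5^4.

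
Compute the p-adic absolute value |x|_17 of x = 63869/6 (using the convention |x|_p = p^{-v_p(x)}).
|63869/6|_17 = 1/4913

Step 1 — compute v_17(x) by factoring powers of 17 out of the numerator and denominator: v_17(63869/6) = 3. Step 2 — apply |x|_p = p^{-v_p(x)} = 17^{-3} = 1/4913.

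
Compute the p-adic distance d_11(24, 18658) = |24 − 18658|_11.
d_11(24, 18658) = 1/1331

Step 1 — x − y = 24 − 18658 = -18634. Step 2 — v_11(-18634) = 3 (factor: -18634 = −(11^3 · 14); the sign does not affect v_p). Step 3 — |x − y|_11 = 11^{-3} = 1/1331.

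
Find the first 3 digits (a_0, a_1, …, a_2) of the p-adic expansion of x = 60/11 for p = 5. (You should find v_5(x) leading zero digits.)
(a_0, …, a_2) = (0, 2, 3)

v_5(60/11) = 1, so a_0 = ... = a_0 = 0. Factor out: x = 5^1 · u with u = 12/11 a unit in ℤ_5. Expand u iteratively via a_{v+i} = u_i mod 5, u_{i+1} = (u_i − a_{v+i})/5:
  u_0 = 12/11;  a_1 = 2;  u_1 = (u_0 − 2)/5 = -2/11
  u_1 = -2/11;  a_2 = 3;  u_2 = (u_1 − 3)/5 = -7/11
Digits: (0, 2, 3).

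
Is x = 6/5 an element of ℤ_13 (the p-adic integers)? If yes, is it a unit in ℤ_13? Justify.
x ∈ ℤ_13^× (unit); v_13(x) = 0

ℤ_13 = {x ∈ ℚ_13 : v_13(x) ≥ 0} and ℤ_13^× = {x ∈ ℤ_13 : v_13(x) = 0}. Here v_13(6/5) = v_13(num) − v_13(den) = 0; compare against these criteria.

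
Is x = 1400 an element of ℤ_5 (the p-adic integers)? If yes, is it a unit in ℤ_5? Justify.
x ∈ ℤ_5 but not a unit; v_5(x) = 2 > 0

ℤ_5 = {x ∈ ℚ_5 : v_5(x) ≥ 0} and ℤ_5^× = {x ∈ ℤ_5 : v_5(x) = 0}. Here v_5(1400) = v_5(num) − v_5(den) = 2; compare against these criteria.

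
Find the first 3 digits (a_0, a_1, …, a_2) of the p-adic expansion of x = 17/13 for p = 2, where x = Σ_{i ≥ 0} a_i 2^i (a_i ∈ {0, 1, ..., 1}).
(a_0, …, a_2) = (1, 0, 1)

v_2(17/13) = 0 (numerator and denominator both coprime to 2), so x ∈ ℤ_2^×. Compute digits iteratively via a_i = x_i mod 2, x_{i+1} = (x_i − a_i)/2, with x_0 = x:
  x_0 = 17/13;  a_0 = 1;  x_1 = (x_0 − 1)/2 = 2/13
  x_1 = 2/13;  a_1 = 0;  x_2 = (x_1 − 0)/2 = 1/13
  x_2 = 1/13;  a_2 = 1;  x_3 = (x_2 − 1)/2 = -6/13
Digits: (1, 0, 1).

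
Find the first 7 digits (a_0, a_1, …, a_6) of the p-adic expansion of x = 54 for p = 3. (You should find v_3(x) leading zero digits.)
(a_0, …, a_6) = (0, 0, 0, 2, 0, 0, 0)

v_3(54) = 3, so a_0 = ... = a_2 = 0. Factor out: x = 3^3 · u with u = 2 a unit in ℤ_3. Expand u iteratively via a_{v+i} = u_i mod 3, u_{i+1} = (u_i − a_{v+i})/3:
  u_0 = 2;  a_3 = 2;  u_1 = (u_0 − 2)/3 = 0
  u_1 = 0;  a_4 = 0;  u_2 = (u_1 − 0)/3 = 0
  u_2 = 0;  a_5 = 0;  u_3 = (u_2 − 0)/3 = 0
  u_3 = 0;  a_6 = 0;  u_4 = (u_3 − 0)/3 = 0
Digits: (0, 0, 0, 2, 0, 0, 0).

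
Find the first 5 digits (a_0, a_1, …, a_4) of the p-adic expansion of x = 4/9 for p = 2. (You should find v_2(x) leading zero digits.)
(a_0, …, a_4) = (0, 0, 1, 0, 0)

v_2(4/9) = 2, so a_0 = ... = a_1 = 0. Factor out: x = 2^2 · u with u = 1/9 a unit in ℤ_2. Expand u iteratively via a_{v+i} = u_i mod 2, u_{i+1} = (u_i − a_{v+i})/2:
  u_0 = 1/9;  a_2 = 1;  u_1 = (u_0 − 1)/2 = -4/9
  u_1 = -4/9;  a_3 = 0;  u_2 = (u_1 − 0)/2 = -2/9
  u_2 = -2/9;  a_4 = 0;  u_3 = (u_2 − 0)/2 = -1/9
Digits: (0, 0, 1, 0, 0).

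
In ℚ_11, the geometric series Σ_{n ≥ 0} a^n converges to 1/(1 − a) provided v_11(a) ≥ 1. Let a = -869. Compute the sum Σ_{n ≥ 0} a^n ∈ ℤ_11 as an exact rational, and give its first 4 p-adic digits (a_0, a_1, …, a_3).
Σ a^n = 1/(1 − a) = 1/870;  first 4 digits = (1, 9, 7, 8)

v_11(a) = 1 ≥ 1, so the series converges in ℤ_11 to 1/(1 − a) = 1/(1 − (-869)) = 1/870. Expand this rational in ℤ_11: compute digits iteratively via d_i = x_i mod 11, x_{i+1} = (x_i − d_i)/11. The first 4 digits are (1, 9, 7, 8).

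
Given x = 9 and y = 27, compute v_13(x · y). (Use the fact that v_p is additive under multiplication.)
v_13(243) = 0

v_p(x) = 0 (factor: 9 = 13^0 · 9); v_p(y) = 0 (factor: 27 = 13^0 · 27). Additivity: v_p(xy) = v_p(x) + v_p(y) = 0 + 0 = 0. (Direct check: xy = 243 = 13^0 · (243).)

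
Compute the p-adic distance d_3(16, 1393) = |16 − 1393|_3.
d_3(16, 1393) = 1/81

Step 1 — x − y = 16 − 1393 = -1377. Step 2 — v_3(-1377) = 4 (factor: -1377 = −(3^4 · 17); the sign does not affect v_p). Step 3 — |x − y|_3 = 3^{-4} = 1/81.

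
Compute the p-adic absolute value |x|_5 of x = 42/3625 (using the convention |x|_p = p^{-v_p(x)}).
|42/3625|_5 = 125

Step 1 — compute v_5(x) by factoring powers of 5 out of the numerator and denominator: v_5(42/3625) = -3. Step 2 — apply |x|_p = p^{-v_p(x)} = 5^{3} = 125.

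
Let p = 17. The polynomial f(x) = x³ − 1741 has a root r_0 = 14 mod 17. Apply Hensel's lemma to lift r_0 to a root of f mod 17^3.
r_2 = 3873 (mod 4913)

Hensel: r_{i+1} = r_i − f(r_i)/f′(r_i) mod 17^{i+2}, where f′(x) = 3x². Iterate:
  r_0 = 14 (mod 17)
  r_1 = 116 (mod 289)
  r_2 = 3873 (mod 4913)
Final: r = 3873 with f(r) ≡ 0 mod 17^3.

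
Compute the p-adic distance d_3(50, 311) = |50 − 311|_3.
d_3(50, 311) = 1/9

Step 1 — x − y = 50 − 311 = -261. Step 2 — v_3(-261) = 2 (factor: -261 = −(3^2 · 29); the sign does not affect v_p). Step 3 — |x − y|_3 = 3^{-2} = 1/9.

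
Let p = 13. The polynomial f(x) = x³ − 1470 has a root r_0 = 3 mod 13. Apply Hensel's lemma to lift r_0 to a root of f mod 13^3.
r_2 = 1446 (mod 2197)

Hensel: r_{i+1} = r_i − f(r_i)/f′(r_i) mod 13^{i+2}, where f′(x) = 3x². Iterate:
  r_0 = 3 (mod 13)
  r_1 = 94 (mod 169)
  r_2 = 1446 (mod 2197)
Final: r = 1446 with f(r) ≡ 0 mod 13^3.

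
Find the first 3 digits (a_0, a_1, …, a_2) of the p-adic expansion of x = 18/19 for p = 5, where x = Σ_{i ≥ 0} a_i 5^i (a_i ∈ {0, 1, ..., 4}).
(a_0, …, a_2) = (2, 4, 1)

v_5(18/19) = 0 (numerator and denominator both coprime to 5), so x ∈ ℤ_5^×. Compute digits iteratively via a_i = x_i mod 5, x_{i+1} = (x_i − a_i)/5, with x_0 = x:
  x_0 = 18/19;  a_0 = 2;  x_1 = (x_0 − 2)/5 = -4/19
  x_1 = -4/19;  a_1 = 4;  x_2 = (x_1 − 4)/5 = -16/19
  x_2 = -16/19;  a_2 = 1;  x_3 = (x_2 − 1)/5 = -7/19
Digits: (2, 4, 1).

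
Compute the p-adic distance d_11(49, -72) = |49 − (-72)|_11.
d_11(49, -72) = 1/121

Step 1 — x − y = 49 − (-72) = 121. Step 2 — v_11(121) = 2 (factor: 121 = (11^2 · 1); the sign does not affect v_p). Step 3 — |x − y|_11 = 11^{-2} = 1/121.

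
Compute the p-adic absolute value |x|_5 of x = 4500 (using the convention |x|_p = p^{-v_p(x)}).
|4500|_5 = 1/125

Step 1 — compute v_5(x) by factoring powers of 5 out of the numerator and denominator: v_5(4500) = 3. Step 2 — apply |x|_p = p^{-v_p(x)} = 5^{-3} = 1/125.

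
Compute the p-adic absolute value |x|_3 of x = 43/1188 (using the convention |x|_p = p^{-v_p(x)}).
|43/1188|_3 = 27

Step 1 — compute v_3(x) by factoring powers of 3 out of the numerator and denominator: v_3(43/1188) = -3. Step 2 — apply |x|_p = p^{-v_p(x)} = 3^{3} = 27.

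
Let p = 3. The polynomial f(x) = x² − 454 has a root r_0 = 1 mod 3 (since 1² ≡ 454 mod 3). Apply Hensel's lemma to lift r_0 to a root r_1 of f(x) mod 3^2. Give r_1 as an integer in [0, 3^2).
r_1 = 7 (mod 9)

Hensel's recurrence: r_{i+1} = r_i − f(r_i)·(f′(r_i))^{-1} mod 3^{i+2}, with f′(x) = 2x. Iterate:
  r_0 = 1 (mod 3)
  r_1 = 7 (mod 9)
Final: r_1 = 7, and one checks f(r_1) ≡ 0 mod 3^2.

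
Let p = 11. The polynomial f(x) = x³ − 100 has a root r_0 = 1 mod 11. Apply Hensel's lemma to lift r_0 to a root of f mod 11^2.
r_1 = 34 (mod 121)

Hensel: r_{i+1} = r_i − f(r_i)/f′(r_i) mod 11^{i+2}, where f′(x) = 3x². Iterate:
  r_0 = 1 (mod 11)
  r_1 = 34 (mod 121)
Final: r = 34 with f(r) ≡ 0 mod 11^2.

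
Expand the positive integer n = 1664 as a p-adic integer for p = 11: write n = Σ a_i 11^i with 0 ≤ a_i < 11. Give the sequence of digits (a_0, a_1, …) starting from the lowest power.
(a_0, a_1, …) = (3, 8, 2, 1)

Repeated division by 11 gives the digits low-to-high: 1664 = 3 + 8·11^1 + 2·11^2 + 1·11^3. Digit sequence: (3, 8, 2, 1).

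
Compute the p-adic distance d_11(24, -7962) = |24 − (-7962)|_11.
d_11(24, -7962) = 1/1331

Step 1 — x − y = 24 − (-7962) = 7986. Step 2 — v_11(7986) = 3 (factor: 7986 = (11^3 · 6); the sign does not affect v_p). Step 3 — |x − y|_11 = 11^{-3} = 1/1331.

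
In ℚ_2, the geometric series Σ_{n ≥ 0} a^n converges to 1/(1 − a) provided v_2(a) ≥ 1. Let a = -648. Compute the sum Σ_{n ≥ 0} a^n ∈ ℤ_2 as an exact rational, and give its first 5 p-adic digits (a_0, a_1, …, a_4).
Σ a^n = 1/(1 − a) = 1/649;  first 5 digits = (1, 0, 0, 1, 1)

v_2(a) = 3 ≥ 1, so the series converges in ℤ_2 to 1/(1 − a) = 1/(1 − (-648)) = 1/649. Expand this rational in ℤ_2: compute digits iteratively via d_i = x_i mod 2, x_{i+1} = (x_i − d_i)/2. The first 5 digits are (1, 0, 0, 1, 1).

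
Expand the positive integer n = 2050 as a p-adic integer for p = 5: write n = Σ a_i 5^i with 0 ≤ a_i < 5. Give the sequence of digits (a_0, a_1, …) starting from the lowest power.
(a_0, a_1, …) = (0, 0, 2, 1, 3)

Repeated division by 5 gives the digits low-to-high: 2050 = 2·5^2 + 1·5^3 + 3·5^4. Digit sequence: (0, 0, 2, 1, 3).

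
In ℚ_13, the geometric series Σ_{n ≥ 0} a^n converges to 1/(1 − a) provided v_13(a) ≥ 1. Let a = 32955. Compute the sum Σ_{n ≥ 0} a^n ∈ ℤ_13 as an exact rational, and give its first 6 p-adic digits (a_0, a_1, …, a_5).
Σ a^n = 1/(1 − a) = -1/32954;  first 6 digits = (1, 0, 0, 2, 1, 0)

v_13(a) = 3 ≥ 1, so the series converges in ℤ_13 to 1/(1 − a) = 1/(1 − 32955) = -1/32954. Expand this rational in ℤ_13: compute digits iteratively via d_i = x_i mod 13, x_{i+1} = (x_i − d_i)/13. The first 6 digits are (1, 0, 0, 2, 1, 0).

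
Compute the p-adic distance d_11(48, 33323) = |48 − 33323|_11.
d_11(48, 33323) = 1/1331

Step 1 — x − y = 48 − 33323 = -33275. Step 2 — v_11(-33275) = 3 (factor: -33275 = −(11^3 · 25); the sign does not affect v_p). Step 3 — |x − y|_11 = 11^{-3} = 1/1331.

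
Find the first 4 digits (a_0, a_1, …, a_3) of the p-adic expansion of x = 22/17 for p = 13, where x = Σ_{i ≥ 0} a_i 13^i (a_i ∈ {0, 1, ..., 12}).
(a_0, …, a_3) = (12, 3, 2, 9)

v_13(22/17) = 0 (numerator and denominator both coprime to 13), so x ∈ ℤ_13^×. Compute digits iteratively via a_i = x_i mod 13, x_{i+1} = (x_i − a_i)/13, with x_0 = x:
  x_0 = 22/17;  a_0 = 12;  x_1 = (x_0 − 12)/13 = -14/17
  x_1 = -14/17;  a_1 = 3;  x_2 = (x_1 − 3)/13 = -5/17
  x_2 = -5/17;  a_2 = 2;  x_3 = (x_2 − 2)/13 = -3/17
  x_3 = -3/17;  a_3 = 9;  x_4 = (x_3 − 9)/13 = -12/17
Digits: (12, 3, 2, 9).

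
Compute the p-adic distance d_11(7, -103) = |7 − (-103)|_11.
d_11(7, -103) = 1/11

Step 1 — x − y = 7 − (-103) = 110. Step 2 — v_11(110) = 1 (factor: 110 = (11^1 · 10); the sign does not affect v_p). Step 3 — |x − y|_11 = 11^{-1} = 1/11.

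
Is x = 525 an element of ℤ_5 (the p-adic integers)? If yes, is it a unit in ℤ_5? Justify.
x ∈ ℤ_5 but not a unit; v_5(x) = 2 > 0

ℤ_5 = {x ∈ ℚ_5 : v_5(x) ≥ 0} and ℤ_5^× = {x ∈ ℤ_5 : v_5(x) = 0}. Here v_5(525) = v_5(num) − v_5(den) = 2; compare against these criteria.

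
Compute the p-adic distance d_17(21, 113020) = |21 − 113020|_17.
d_17(21, 113020) = 1/4913

Step 1 — x − y = 21 − 113020 = -112999. Step 2 — v_17(-112999) = 3 (factor: -112999 = −(17^3 · 23); the sign does not affect v_p). Step 3 — |x − y|_17 = 17^{-3} = 1/4913.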